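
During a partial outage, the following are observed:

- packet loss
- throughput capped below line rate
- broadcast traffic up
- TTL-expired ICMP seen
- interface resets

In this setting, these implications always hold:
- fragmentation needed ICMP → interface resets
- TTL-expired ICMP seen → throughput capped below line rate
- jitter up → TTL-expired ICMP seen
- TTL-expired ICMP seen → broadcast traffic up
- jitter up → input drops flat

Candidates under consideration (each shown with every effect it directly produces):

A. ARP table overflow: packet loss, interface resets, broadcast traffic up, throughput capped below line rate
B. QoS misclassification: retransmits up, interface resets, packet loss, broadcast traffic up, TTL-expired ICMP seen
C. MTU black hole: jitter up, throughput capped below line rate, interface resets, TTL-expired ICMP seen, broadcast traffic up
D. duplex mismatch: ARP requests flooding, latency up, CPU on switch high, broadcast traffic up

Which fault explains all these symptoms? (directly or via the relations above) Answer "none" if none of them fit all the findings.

B

Checking each candidate against the observations:
(A) ARP table overflow — does not account for TTL-expired ICMP seen
(B) QoS misclassification — accounts for every observation (throughput capped below line rate through TTL-expired ICMP seen → throughput capped below line rate)
(C) MTU black hole — packet loss ✗; throughput capped below line rate ✓; broadcast traffic up ✓; TTL-expired ICMP seen ✓; interface resets ✓
(D) duplex mismatch — does not account for packet loss, throughput capped below line rate, TTL-expired ICMP seen, interface resets
Only (B) is consistent with every observation.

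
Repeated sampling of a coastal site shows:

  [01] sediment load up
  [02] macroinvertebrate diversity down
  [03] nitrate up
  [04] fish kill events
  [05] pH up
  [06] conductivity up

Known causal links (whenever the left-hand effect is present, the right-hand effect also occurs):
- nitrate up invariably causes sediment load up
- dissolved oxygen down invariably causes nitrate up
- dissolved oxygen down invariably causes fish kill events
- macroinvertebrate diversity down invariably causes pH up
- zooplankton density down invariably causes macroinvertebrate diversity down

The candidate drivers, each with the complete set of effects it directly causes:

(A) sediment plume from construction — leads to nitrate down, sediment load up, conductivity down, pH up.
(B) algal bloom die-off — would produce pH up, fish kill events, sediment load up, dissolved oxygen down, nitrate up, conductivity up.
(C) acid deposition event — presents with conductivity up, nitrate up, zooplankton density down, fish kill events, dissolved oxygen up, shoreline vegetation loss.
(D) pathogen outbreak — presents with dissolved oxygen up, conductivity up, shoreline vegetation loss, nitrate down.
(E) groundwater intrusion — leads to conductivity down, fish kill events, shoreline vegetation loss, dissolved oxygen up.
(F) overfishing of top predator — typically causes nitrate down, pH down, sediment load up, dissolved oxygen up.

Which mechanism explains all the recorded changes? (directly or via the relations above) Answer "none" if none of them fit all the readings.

Testing each hypothesis:
(A) sediment plume from construction — sediment load up match; macroinvertebrate diversity down miss; nitrate up miss; fish kill events miss; pH up match; conductivity up miss
(B) algal bloom die-off — sediment load up match; macroinvertebrate diversity down miss; nitrate up match; fish kill events match; pH up match; conductivity up match
(C) acid deposition event — accounts for every observation (sediment load up by nitrate up → sediment load up)
(D) pathogen outbreak — fails on sediment load up, macroinvertebrate diversity down, nitrate up, fish kill events, pH up (predicts nitrate down, not nitrate up)
(E) groundwater intrusion — fails on sediment load up, macroinvertebrate diversity down, nitrate up, pH up, conductivity up (predicts conductivity down, not conductivity up)
(F) overfishing of top predator — sediment load up match; macroinvertebrate diversity down miss; nitrate up miss; fish kill events miss; pH up miss; conductivity up miss
Only (C) is consistent with every observation.

C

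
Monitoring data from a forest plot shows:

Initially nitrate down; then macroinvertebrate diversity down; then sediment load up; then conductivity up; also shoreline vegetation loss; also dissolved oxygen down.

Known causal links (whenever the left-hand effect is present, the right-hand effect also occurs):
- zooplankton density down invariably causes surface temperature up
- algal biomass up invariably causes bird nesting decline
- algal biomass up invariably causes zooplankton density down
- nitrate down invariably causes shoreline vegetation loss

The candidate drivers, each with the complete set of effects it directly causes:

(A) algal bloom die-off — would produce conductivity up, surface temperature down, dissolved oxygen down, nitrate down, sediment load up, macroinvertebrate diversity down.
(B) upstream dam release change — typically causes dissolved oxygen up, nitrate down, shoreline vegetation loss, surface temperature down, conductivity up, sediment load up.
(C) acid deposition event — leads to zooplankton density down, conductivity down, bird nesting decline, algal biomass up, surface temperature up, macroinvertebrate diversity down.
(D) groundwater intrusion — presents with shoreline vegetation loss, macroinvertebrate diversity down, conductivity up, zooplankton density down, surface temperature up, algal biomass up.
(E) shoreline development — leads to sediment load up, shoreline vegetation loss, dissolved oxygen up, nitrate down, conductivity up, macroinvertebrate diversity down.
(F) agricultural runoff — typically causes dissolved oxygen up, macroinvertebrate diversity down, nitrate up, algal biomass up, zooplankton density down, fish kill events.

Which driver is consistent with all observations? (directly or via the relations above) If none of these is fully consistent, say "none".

For each candidate, compare predicted effects to what was observed:
(A) algal bloom die-off — nitrate down match; macroinvertebrate diversity down match; sediment load up match; conductivity up match; shoreline vegetation loss match (through nitrate down → shoreline vegetation loss); dissolved oxygen down match
(B) upstream dam release change — nitrate down match; macroinvertebrate diversity down miss; sediment load up match; conductivity up match; shoreline vegetation loss match; dissolved oxygen down miss
(C) acid deposition event — fails on nitrate down, sediment load up, conductivity up, shoreline vegetation loss, dissolved oxygen down (predicts conductivity down, not conductivity up)
(D) groundwater intrusion — does not account for nitrate down, sediment load up, dissolved oxygen down
(E) shoreline development — fails on dissolved oxygen down (predicts dissolved oxygen up, not dissolved oxygen down)
(F) agricultural runoff — fails on nitrate down, sediment load up, conductivity up, shoreline vegetation loss, dissolved oxygen down (predicts nitrate up, not nitrate down; predicts dissolved oxygen up, not dissolved oxygen down)
(A) alone accounts for all the evidence.

A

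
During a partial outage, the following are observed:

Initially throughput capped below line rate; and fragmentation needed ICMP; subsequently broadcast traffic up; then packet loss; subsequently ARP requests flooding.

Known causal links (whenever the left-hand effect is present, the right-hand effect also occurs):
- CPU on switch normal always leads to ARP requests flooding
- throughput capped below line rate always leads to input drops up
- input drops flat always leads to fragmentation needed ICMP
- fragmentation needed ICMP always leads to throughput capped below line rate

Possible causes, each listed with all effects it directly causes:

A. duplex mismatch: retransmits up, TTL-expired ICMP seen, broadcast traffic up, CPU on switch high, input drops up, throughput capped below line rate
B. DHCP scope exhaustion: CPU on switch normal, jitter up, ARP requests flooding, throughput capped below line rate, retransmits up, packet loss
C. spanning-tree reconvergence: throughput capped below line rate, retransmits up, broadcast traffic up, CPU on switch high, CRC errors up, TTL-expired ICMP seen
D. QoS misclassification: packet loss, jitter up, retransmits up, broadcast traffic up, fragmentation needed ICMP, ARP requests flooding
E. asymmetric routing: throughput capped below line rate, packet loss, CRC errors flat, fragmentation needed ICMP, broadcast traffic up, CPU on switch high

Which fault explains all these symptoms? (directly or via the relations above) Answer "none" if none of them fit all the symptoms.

Checking each candidate against the observations:
(A) duplex mismatch — throughput capped below line rate match; fragmentation needed ICMP miss; broadcast traffic up match; packet loss miss; ARP requests flooding miss
(B) DHCP scope exhaustion — throughput capped below line rate match; fragmentation needed ICMP miss; broadcast traffic up miss; packet loss match; ARP requests flooding match
(C) spanning-tree reconvergence — throughput capped below line rate match; fragmentation needed ICMP miss; broadcast traffic up match; packet loss miss; ARP requests flooding miss
(D) QoS misclassification — throughput capped below line rate match (by fragmentation needed ICMP → throughput capped below line rate); fragmentation needed ICMP match; broadcast traffic up match; packet loss match; ARP requests flooding match
(E) asymmetric routing — does not account for ARP requests flooding
Only (D) is consistent with every observation.

D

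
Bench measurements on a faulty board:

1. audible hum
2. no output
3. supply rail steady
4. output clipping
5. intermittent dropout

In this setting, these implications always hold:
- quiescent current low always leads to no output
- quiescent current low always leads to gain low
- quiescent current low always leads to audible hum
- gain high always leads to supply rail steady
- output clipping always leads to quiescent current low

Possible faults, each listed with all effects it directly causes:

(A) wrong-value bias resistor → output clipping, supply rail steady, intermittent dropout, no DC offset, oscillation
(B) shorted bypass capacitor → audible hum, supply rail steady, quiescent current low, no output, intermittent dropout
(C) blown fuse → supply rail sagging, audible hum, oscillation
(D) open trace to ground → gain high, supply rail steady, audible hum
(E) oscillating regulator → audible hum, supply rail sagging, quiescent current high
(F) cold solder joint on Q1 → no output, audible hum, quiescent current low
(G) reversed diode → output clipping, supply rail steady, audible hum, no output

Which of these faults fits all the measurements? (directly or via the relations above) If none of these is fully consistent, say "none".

For each candidate, compare predicted effects to what was observed:
(A) wrong-value bias resistor — accounts for every observation (audible hum by output clipping → quiescent current low → audible hum)
(B) shorted bypass capacitor — does not account for output clipping
(C) blown fuse — audible hum ✓; no output ✗; supply rail steady ✗; output clipping ✗; intermittent dropout ✗
(D) open trace to ground — does not account for no output, output clipping, intermittent dropout
(E) oscillating regulator — audible hum ✓; no output ✗; supply rail steady ✗; output clipping ✗; intermittent dropout ✗
(F) cold solder joint on Q1 — audible hum ✓; no output ✓; supply rail steady ✗; output clipping ✗; intermittent dropout ✗
(G) reversed diode — audible hum ✓; no output ✓; supply rail steady ✓; output clipping ✓; intermittent dropout ✗
(A) is the only candidate with no mismatches.

A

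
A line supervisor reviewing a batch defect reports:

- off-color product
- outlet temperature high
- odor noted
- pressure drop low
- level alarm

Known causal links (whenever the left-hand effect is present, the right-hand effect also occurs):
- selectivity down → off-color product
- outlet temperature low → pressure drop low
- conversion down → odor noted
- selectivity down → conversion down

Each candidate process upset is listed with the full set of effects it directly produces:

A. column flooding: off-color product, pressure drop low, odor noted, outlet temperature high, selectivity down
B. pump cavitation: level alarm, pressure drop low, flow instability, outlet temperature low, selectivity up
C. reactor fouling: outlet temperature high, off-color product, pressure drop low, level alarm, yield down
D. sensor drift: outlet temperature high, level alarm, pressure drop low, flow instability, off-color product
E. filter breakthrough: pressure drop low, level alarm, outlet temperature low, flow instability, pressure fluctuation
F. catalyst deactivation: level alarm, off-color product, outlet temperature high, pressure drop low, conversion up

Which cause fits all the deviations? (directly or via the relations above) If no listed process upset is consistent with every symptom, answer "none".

none

Testing each hypothesis:
(A) column flooding — does not account for level alarm
(B) pump cavitation — off-color product -; outlet temperature high -; odor noted -; pressure drop low +; level alarm +
(C) reactor fouling — does not account for odor noted
(D) sensor drift — does not account for odor noted
(E) filter breakthrough — fails on off-color product, outlet temperature high, odor noted (predicts outlet temperature low, not outlet temperature high)
(F) catalyst deactivation — does not account for odor noted
Every candidate fails on at least one observation.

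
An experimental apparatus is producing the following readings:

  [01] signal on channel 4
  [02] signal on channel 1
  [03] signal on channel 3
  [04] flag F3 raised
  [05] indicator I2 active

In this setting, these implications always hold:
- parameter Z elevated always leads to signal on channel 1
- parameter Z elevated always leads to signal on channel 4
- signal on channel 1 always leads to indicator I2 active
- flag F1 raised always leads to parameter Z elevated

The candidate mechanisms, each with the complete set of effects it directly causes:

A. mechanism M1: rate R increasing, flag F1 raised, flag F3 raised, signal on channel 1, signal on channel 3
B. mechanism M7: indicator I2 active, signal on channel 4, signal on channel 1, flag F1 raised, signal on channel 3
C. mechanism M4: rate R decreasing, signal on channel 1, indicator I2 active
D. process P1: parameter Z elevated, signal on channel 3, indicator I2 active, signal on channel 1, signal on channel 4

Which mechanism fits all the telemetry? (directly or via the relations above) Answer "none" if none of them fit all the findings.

A

For each candidate, compare predicted effects to what was observed:
(A) mechanism M1 — accounts for every observation (signal on channel 4 via flag F1 raised → parameter Z elevated → signal on channel 4)
(B) mechanism M7 — does not account for flag F3 raised
(C) mechanism M4 — does not account for signal on channel 4, signal on channel 3, flag F3 raised
(D) process P1 — does not account for flag F3 raised
(A) is the only candidate with no mismatches.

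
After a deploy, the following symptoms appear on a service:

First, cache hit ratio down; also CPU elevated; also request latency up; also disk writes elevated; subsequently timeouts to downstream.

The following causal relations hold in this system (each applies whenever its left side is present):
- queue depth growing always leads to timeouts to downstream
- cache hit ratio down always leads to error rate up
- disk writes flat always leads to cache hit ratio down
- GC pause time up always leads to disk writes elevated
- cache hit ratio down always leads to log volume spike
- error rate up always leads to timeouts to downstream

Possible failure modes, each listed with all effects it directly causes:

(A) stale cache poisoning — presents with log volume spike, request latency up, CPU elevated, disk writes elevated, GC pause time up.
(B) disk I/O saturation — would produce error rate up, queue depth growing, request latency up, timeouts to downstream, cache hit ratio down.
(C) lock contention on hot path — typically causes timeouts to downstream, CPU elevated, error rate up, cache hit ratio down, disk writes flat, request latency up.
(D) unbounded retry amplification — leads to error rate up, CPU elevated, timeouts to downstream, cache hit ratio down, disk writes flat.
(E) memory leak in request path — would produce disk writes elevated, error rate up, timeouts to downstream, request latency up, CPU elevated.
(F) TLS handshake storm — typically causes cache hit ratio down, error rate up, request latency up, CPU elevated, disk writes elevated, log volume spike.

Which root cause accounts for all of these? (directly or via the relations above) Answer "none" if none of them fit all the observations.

F

Testing each hypothesis:
(A) stale cache poisoning — cache hit ratio down -; CPU elevated +; request latency up +; disk writes elevated +; timeouts to downstream -
(B) disk I/O saturation — cache hit ratio down +; CPU elevated -; request latency up +; disk writes elevated -; timeouts to downstream +
(C) lock contention on hot path — cache hit ratio down +; CPU elevated +; request latency up +; disk writes elevated -; timeouts to downstream +
(D) unbounded retry amplification — cache hit ratio down +; CPU elevated +; request latency up -; disk writes elevated -; timeouts to downstream +
(E) memory leak in request path — cache hit ratio down -; CPU elevated +; request latency up +; disk writes elevated +; timeouts to downstream +
(F) TLS handshake storm — cache hit ratio down +; CPU elevated +; request latency up +; disk writes elevated +; timeouts to downstream + (through error rate up → timeouts to downstream)
(F) is the only candidate with no mismatches.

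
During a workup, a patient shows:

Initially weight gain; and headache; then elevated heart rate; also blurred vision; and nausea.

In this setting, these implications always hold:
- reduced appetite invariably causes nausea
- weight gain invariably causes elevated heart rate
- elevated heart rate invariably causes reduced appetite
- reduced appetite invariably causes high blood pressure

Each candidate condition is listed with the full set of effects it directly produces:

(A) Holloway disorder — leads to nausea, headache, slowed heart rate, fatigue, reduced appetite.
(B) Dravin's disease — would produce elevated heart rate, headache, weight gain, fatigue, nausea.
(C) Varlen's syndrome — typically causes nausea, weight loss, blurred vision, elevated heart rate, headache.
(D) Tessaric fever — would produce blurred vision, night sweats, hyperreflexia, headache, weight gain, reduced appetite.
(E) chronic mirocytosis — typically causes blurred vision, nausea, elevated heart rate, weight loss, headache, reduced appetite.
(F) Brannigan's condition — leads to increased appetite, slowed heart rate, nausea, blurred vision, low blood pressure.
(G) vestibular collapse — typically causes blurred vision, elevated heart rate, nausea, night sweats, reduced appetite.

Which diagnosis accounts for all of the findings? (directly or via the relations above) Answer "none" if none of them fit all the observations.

Per-candidate check:
(A) Holloway disorder — weight gain -; headache +; elevated heart rate -; blurred vision -; nausea +
(B) Dravin's disease — weight gain +; headache +; elevated heart rate +; blurred vision -; nausea +
(C) Varlen's syndrome — weight gain -; headache +; elevated heart rate +; blurred vision +; nausea +
(D) Tessaric fever — accounts for every observation (elevated heart rate through weight gain → elevated heart rate)
(E) chronic mirocytosis — weight gain -; headache +; elevated heart rate +; blurred vision +; nausea +
(F) Brannigan's condition — fails on weight gain, headache, elevated heart rate (predicts slowed heart rate, not elevated heart rate)
(G) vestibular collapse — weight gain -; headache -; elevated heart rate +; blurred vision +; nausea +
(D) is the only candidate with no mismatches.

D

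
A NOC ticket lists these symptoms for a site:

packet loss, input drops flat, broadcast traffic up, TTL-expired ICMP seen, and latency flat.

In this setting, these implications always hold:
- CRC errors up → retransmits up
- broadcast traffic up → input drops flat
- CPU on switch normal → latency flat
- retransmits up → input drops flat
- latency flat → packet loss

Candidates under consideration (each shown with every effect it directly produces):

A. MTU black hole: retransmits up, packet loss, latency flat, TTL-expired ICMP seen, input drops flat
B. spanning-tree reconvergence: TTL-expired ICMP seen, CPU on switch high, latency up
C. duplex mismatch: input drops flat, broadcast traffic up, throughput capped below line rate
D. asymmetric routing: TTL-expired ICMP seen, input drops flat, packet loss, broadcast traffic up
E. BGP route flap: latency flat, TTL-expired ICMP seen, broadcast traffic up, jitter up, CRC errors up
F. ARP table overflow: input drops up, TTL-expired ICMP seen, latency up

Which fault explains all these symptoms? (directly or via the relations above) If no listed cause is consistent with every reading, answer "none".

Checking each candidate against the observations:
(A) MTU black hole — does not account for broadcast traffic up
(B) spanning-tree reconvergence — packet loss miss; input drops flat miss; broadcast traffic up miss; TTL-expired ICMP seen match; latency flat miss
(C) duplex mismatch — packet loss miss; input drops flat match; broadcast traffic up match; TTL-expired ICMP seen miss; latency flat miss
(D) asymmetric routing — does not account for latency flat
(E) BGP route flap — packet loss match (through latency flat → packet loss); input drops flat match (through broadcast traffic up → input drops flat); broadcast traffic up match; TTL-expired ICMP seen match; latency flat match
(F) ARP table overflow — packet loss miss; input drops flat miss; broadcast traffic up miss; TTL-expired ICMP seen match; latency flat miss
(E) is the only candidate with no mismatches.

E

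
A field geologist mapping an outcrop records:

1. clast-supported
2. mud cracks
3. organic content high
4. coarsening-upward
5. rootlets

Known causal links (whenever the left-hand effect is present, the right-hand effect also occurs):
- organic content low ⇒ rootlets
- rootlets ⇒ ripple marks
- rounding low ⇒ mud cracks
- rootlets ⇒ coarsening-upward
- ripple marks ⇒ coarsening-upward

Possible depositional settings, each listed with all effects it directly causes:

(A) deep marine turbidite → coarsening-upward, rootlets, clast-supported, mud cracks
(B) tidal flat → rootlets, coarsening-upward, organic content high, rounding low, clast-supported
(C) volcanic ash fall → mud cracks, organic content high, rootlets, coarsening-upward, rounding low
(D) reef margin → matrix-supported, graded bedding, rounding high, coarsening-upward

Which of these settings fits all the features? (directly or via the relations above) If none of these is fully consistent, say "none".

Checking each candidate against the observations:
(A) deep marine turbidite — does not account for organic content high
(B) tidal flat — clast-supported ✓; mud cracks ✓ (through rounding low → mud cracks); organic content high ✓; coarsening-upward ✓; rootlets ✓
(C) volcanic ash fall — clast-supported ✗; mud cracks ✓; organic content high ✓; coarsening-upward ✓; rootlets ✓
(D) reef margin — clast-supported ✗; mud cracks ✗; organic content high ✗; coarsening-upward ✓; rootlets ✗
Only (B) is consistent with every observation.

B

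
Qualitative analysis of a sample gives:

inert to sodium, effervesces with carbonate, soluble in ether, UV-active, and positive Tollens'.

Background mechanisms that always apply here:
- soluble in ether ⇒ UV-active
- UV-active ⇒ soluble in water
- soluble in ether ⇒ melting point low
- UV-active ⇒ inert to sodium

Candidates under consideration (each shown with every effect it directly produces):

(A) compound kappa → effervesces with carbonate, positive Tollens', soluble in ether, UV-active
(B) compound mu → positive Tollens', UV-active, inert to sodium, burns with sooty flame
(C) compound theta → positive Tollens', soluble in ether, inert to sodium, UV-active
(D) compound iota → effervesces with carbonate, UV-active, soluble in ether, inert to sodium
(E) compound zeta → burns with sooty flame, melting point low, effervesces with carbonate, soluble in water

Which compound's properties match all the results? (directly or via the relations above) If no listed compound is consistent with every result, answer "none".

Testing each hypothesis:
(A) compound kappa — inert to sodium + (via UV-active → inert to sodium); effervesces with carbonate +; soluble in ether +; UV-active +; positive Tollens' +
(B) compound mu — inert to sodium +; effervesces with carbonate -; soluble in ether -; UV-active +; positive Tollens' +
(C) compound theta — does not account for effervesces with carbonate
(D) compound iota — inert to sodium +; effervesces with carbonate +; soluble in ether +; UV-active +; positive Tollens' -
(E) compound zeta — inert to sodium -; effervesces with carbonate +; soluble in ether -; UV-active -; positive Tollens' -
Only (A) is consistent with every observation.

A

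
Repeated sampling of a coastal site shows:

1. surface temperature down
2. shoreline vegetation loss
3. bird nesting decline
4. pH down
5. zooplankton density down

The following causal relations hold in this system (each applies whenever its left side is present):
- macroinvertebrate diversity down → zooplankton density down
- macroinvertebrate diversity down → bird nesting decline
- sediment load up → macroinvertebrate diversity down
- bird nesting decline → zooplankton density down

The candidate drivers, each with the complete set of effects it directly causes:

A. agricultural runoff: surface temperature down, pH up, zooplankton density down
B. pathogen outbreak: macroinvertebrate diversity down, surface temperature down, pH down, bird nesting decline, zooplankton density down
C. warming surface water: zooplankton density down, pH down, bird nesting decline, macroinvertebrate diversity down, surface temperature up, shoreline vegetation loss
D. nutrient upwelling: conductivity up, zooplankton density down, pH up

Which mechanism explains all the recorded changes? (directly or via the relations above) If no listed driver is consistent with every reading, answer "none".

none

Checking each candidate against the observations:
(A) agricultural runoff — fails on shoreline vegetation loss, bird nesting decline, pH down (predicts pH up, not pH down)
(B) pathogen outbreak — surface temperature down ✓; shoreline vegetation loss ✗; bird nesting decline ✓; pH down ✓; zooplankton density down ✓
(C) warming surface water — fails on surface temperature down (predicts surface temperature up, not surface temperature down)
(D) nutrient upwelling — fails on surface temperature down, shoreline vegetation loss, bird nesting decline, pH down (predicts pH up, not pH down)
Every candidate fails on at least one observation.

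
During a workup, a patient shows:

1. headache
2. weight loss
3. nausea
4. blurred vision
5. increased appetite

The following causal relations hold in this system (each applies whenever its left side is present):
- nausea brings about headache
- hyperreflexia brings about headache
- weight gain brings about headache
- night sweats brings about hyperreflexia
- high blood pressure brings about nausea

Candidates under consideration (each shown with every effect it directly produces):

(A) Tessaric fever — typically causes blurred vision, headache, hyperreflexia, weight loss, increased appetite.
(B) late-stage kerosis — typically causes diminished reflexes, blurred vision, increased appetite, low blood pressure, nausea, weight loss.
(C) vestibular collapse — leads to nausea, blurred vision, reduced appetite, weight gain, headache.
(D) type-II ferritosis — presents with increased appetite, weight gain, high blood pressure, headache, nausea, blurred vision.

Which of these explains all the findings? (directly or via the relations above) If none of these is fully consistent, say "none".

Per-candidate check:
(A) Tessaric fever — does not account for nausea
(B) late-stage kerosis — accounts for every observation (headache via nausea → headache)
(C) vestibular collapse — fails on weight loss, increased appetite (predicts weight gain, not weight loss; predicts reduced appetite, not increased appetite)
(D) type-II ferritosis — headache ✓; weight loss ✗; nausea ✓; blurred vision ✓; increased appetite ✓
(B) is the only candidate with no mismatches.

B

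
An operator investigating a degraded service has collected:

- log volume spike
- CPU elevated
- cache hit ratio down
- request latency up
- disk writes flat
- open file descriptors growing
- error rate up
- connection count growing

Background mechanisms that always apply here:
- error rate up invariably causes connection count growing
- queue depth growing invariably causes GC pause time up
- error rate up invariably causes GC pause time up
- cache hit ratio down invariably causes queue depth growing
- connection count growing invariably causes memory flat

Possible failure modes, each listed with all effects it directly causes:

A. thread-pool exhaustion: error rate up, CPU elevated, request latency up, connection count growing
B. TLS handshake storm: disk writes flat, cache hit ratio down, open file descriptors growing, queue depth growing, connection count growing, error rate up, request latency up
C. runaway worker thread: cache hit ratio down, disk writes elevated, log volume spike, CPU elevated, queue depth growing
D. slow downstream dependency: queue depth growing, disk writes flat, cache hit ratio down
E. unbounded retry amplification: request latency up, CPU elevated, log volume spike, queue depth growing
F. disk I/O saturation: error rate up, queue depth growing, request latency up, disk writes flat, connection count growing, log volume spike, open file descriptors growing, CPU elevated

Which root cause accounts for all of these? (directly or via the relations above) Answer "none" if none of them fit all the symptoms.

Checking each candidate against the observations:
(A) thread-pool exhaustion — log volume spike NO; CPU elevated yes; cache hit ratio down NO; request latency up yes; disk writes flat NO; open file descriptors growing NO; error rate up yes; connection count growing yes
(B) TLS handshake storm — log volume spike NO; CPU elevated NO; cache hit ratio down yes; request latency up yes; disk writes flat yes; open file descriptors growing yes; error rate up yes; connection count growing yes
(C) runaway worker thread — log volume spike yes; CPU elevated yes; cache hit ratio down yes; request latency up NO; disk writes flat NO; open file descriptors growing NO; error rate up NO; connection count growing NO
(D) slow downstream dependency — does not account for log volume spike, CPU elevated, request latency up, open file descriptors growing, error rate up, connection count growing
(E) unbounded retry amplification — does not account for cache hit ratio down, disk writes flat, open file descriptors growing, error rate up, connection count growing
(F) disk I/O saturation — log volume spike yes; CPU elevated yes; cache hit ratio down NO; request latency up yes; disk writes flat yes; open file descriptors growing yes; error rate up yes; connection count growing yes
Every candidate fails on at least one observation.

none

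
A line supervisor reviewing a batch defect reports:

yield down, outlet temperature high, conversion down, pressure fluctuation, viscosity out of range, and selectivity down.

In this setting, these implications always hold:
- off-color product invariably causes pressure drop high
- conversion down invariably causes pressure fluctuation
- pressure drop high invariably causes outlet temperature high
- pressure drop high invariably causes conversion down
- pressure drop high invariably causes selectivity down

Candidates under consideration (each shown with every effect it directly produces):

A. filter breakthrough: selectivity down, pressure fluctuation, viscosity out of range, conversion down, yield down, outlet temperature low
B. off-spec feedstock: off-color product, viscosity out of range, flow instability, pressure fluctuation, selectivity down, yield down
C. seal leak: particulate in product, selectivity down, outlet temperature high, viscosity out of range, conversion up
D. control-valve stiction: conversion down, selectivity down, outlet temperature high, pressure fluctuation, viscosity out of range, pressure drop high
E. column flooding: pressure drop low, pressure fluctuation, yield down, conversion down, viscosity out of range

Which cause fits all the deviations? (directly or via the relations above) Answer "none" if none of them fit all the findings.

Testing each hypothesis:
(A) filter breakthrough — fails on outlet temperature high (predicts outlet temperature low, not outlet temperature high)
(B) off-spec feedstock — yield down ✓; outlet temperature high ✓ (through off-color product → pressure drop high → outlet temperature high); conversion down ✓ (through off-color product → pressure drop high → conversion down); pressure fluctuation ✓; viscosity out of range ✓; selectivity down ✓
(C) seal leak — fails on yield down, conversion down, pressure fluctuation (predicts conversion up, not conversion down)
(D) control-valve stiction — yield down ✗; outlet temperature high ✓; conversion down ✓; pressure fluctuation ✓; viscosity out of range ✓; selectivity down ✓
(E) column flooding — yield down ✓; outlet temperature high ✗; conversion down ✓; pressure fluctuation ✓; viscosity out of range ✓; selectivity down ✗
(B) is the only candidate with no mismatches.

B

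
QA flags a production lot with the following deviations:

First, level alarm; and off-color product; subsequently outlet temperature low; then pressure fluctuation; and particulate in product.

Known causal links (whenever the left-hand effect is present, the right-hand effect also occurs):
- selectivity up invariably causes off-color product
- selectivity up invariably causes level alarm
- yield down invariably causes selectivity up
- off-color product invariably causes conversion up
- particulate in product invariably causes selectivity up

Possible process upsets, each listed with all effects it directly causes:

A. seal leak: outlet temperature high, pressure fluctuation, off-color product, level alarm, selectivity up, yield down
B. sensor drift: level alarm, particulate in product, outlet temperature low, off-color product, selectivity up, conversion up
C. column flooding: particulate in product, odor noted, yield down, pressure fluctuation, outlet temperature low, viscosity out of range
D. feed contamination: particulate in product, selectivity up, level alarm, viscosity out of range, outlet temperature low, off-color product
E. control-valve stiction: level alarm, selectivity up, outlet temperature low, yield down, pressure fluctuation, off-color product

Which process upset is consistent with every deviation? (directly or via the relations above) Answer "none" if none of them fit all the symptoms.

For each candidate, compare predicted effects to what was observed:
(A) seal leak — level alarm match; off-color product match; outlet temperature low miss; pressure fluctuation match; particulate in product miss
(B) sensor drift — does not account for pressure fluctuation
(C) column flooding — level alarm match (via yield down → selectivity up → level alarm); off-color product match (via yield down → selectivity up → off-color product); outlet temperature low match; pressure fluctuation match; particulate in product match
(D) feed contamination — level alarm match; off-color product match; outlet temperature low match; pressure fluctuation miss; particulate in product match
(E) control-valve stiction — level alarm match; off-color product match; outlet temperature low match; pressure fluctuation match; particulate in product miss
(C) alone accounts for all the evidence.

C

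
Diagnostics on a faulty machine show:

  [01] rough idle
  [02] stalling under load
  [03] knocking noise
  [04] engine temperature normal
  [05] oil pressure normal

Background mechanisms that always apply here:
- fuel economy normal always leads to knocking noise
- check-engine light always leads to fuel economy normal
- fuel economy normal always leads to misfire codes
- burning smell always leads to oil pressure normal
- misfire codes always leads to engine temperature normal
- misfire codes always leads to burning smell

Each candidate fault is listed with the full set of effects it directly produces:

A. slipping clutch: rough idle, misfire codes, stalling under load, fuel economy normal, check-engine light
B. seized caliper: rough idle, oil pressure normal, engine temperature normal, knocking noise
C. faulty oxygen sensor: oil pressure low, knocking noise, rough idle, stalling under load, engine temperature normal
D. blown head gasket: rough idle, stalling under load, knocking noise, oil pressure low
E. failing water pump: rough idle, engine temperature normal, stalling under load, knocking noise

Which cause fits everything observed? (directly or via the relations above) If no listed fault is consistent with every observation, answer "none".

Checking each candidate against the observations:
(A) slipping clutch — accounts for every observation (knocking noise by fuel economy normal → knocking noise)
(B) seized caliper — rough idle match; stalling under load miss; knocking noise match; engine temperature normal match; oil pressure normal match
(C) faulty oxygen sensor — fails on oil pressure normal (predicts oil pressure low, not oil pressure normal)
(D) blown head gasket — rough idle match; stalling under load match; knocking noise match; engine temperature normal miss; oil pressure normal miss
(E) failing water pump — does not account for oil pressure normal
Only (A) is consistent with every observation.

A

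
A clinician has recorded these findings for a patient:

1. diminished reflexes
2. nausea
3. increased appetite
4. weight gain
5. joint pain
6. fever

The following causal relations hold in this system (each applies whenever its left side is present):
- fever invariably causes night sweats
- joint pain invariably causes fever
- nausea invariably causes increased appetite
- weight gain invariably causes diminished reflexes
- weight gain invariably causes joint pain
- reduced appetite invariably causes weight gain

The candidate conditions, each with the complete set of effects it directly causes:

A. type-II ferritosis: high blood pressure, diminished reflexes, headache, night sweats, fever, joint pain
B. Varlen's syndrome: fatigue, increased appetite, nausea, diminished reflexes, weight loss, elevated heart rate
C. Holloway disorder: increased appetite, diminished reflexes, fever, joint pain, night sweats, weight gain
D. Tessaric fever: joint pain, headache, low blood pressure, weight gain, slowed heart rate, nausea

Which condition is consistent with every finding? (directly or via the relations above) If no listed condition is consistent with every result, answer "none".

D

For each candidate, compare predicted effects to what was observed:
(A) type-II ferritosis — diminished reflexes +; nausea -; increased appetite -; weight gain -; joint pain +; fever +
(B) Varlen's syndrome — diminished reflexes +; nausea +; increased appetite +; weight gain -; joint pain -; fever -
(C) Holloway disorder — diminished reflexes +; nausea -; increased appetite +; weight gain +; joint pain +; fever +
(D) Tessaric fever — diminished reflexes + (through weight gain → diminished reflexes); nausea +; increased appetite + (through nausea → increased appetite); weight gain +; joint pain +; fever + (through joint pain → fever)
(D) is the only candidate with no mismatches.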